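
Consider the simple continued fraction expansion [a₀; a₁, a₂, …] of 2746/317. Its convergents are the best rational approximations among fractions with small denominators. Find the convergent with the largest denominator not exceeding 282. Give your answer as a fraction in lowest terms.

693/80

List convergents until the denominator exceeds the bound:
a_0 = 8: 8/1  (≤ bound)
a_1 = 1: 9/1  (≤ bound)
a_2 = 1: 17/2  (≤ bound)
a_3 = 1: 26/3  (≤ bound)
a_4 = 25: 667/77  (≤ bound)
a_5 = 1: 693/80  (≤ bound)
a_6 = 3: 2746/317  (> 282, stop)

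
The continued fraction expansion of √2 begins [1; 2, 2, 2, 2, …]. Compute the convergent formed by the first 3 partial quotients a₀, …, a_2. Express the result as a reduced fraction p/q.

7/5

Use the convergent recurrence hₖ = aₖ·hₖ₋₁ + hₖ₋₂ (and likewise for the denominators kₖ):
a_0 = 1: 1/1
a_1 = 2: 3/2
a_2 = 2: 7/5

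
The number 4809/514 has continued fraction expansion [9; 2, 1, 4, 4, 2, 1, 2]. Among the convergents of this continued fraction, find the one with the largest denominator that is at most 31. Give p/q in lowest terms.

a_0 = 9: 9/1  (≤ bound)
a_1 = 2: 19/2  (≤ bound)
a_2 = 1: 28/3  (≤ bound)
a_3 = 4: 131/14  (≤ bound)
a_4 = 4: 552/59  (> 31, stop)

131/14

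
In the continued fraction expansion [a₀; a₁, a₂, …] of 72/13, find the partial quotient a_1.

72 = 5·13 + 7, so a_0 = 5
13 = 1·7 + 6, so a_1 = 1

1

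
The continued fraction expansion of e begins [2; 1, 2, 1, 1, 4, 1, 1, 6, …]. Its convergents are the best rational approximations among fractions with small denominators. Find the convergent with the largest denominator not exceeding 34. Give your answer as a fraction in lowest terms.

87/32

a_0 = 2: 2/1  (≤ bound)
a_1 = 1: 3/1  (≤ bound)
a_2 = 2: 8/3  (≤ bound)
a_3 = 1: 11/4  (≤ bound)
a_4 = 1: 19/7  (≤ bound)
a_5 = 4: 87/32  (≤ bound)
a_6 = 1: 106/39  (> 34, stop)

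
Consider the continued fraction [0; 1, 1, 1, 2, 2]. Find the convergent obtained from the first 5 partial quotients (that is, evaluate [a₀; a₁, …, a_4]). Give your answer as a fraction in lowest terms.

5/8

Compute successive convergents:
a_0 = 0: 0/1
a_1 = 1: 1/1
a_2 = 1: 1/2
a_3 = 1: 2/3
a_4 = 2: 5/8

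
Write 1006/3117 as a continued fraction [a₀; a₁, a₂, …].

1006 = 0·3117 + 1006, so a_0 = 0
3117 = 3·1006 + 99, so a_1 = 3
1006 = 10·99 + 16, so a_2 = 10
99 = 6·16 + 3, so a_3 = 6
16 = 5·3 + 1, so a_4 = 5
3 = 3·1 + 0, so a_5 = 3

[0; 3, 10, 6, 5, 3]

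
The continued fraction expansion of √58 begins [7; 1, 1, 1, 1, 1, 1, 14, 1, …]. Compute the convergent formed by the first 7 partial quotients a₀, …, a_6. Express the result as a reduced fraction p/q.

Use the convergent recurrence hₖ = aₖ·hₖ₋₁ + hₖ₋₂ (and likewise for the denominators kₖ):
a_0 = 7: 7/1
a_1 = 1: 8/1
a_2 = 1: 15/2
a_3 = 1: 23/3
a_4 = 1: 38/5
a_5 = 1: 61/8
a_6 = 1: 99/13

99/13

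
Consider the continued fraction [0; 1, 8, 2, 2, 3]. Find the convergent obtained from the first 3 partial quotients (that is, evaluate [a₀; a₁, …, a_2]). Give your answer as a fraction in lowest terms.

8/9

Build up convergents one term at a time:
a_0 = 0: 0/1
a_1 = 1: 1/1
a_2 = 8: 8/9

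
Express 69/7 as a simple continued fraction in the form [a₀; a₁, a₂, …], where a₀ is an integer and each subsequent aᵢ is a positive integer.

Apply division with remainder until the remainder is 0:
69 = 9·7 + 6, so a_0 = 9
7 = 1·6 + 1, so a_1 = 1
6 = 6·1 + 0, so a_2 = 6

[9; 1, 6]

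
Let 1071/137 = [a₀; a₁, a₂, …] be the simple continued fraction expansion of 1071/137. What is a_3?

2

1071 ÷ 137 → quotient 7, remainder 112
137 ÷ 112 → quotient 1, remainder 25
112 ÷ 25 → quotient 4, remainder 12
25 ÷ 12 → quotient 2, remainder 1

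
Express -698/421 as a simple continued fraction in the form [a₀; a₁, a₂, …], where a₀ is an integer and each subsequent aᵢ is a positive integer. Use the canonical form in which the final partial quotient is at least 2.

[-2; 2, 1, 12, 11]

Run the Euclidean algorithm, recording each quotient:
-698 ÷ 421 → quotient -2, remainder 144
421 ÷ 144 → quotient 2, remainder 133
144 ÷ 133 → quotient 1, remainder 11
133 ÷ 11 → quotient 12, remainder 1
11 ÷ 1 → quotient 11, remainder 0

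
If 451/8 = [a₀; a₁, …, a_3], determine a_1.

2

⌊451/8⌋ = 56, remainder 3
⌊8/3⌋ = 2, remainder 2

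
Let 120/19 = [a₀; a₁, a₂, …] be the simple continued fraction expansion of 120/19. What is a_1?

Repeatedly divide and take the remainder:
⌊120/19⌋ = 6, remainder 6
⌊19/6⌋ = 3, remainder 1

3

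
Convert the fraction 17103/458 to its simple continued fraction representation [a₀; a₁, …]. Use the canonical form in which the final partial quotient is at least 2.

[37; 2, 1, 11, 13]

⌊17103/458⌋ = 37, remainder 157
⌊458/157⌋ = 2, remainder 144
⌊157/144⌋ = 1, remainder 13
⌊144/13⌋ = 11, remainder 1
⌊13/1⌋ = 13, remainder 0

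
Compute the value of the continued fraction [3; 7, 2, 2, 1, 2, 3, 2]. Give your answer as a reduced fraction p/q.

3420/1091

Build up convergents one term at a time:
a_0 = 3: 3/1
a_1 = 7: 22/7
a_2 = 2: 47/15
a_3 = 2: 116/37
a_4 = 1: 163/52
a_5 = 2: 442/141
a_6 = 3: 1489/475
a_7 = 2: 3420/1091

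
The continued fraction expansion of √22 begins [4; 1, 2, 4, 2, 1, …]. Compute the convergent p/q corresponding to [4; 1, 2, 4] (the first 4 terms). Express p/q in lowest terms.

61/13

Start with 4.
2 + 1/(4/1) = 2 + 1/4 = 9/4
1 + 1/(9/4) = 1 + 4/9 = 13/9
4 + 1/(13/9) = 4 + 9/13 = 61/13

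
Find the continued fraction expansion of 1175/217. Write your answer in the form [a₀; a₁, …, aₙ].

1175 ÷ 217 → quotient 5, remainder 90
217 ÷ 90 → quotient 2, remainder 37
90 ÷ 37 → quotient 2, remainder 16
37 ÷ 16 → quotient 2, remainder 5
16 ÷ 5 → quotient 3, remainder 1
5 ÷ 1 → quotient 5, remainder 0

[5; 2, 2, 2, 3, 5]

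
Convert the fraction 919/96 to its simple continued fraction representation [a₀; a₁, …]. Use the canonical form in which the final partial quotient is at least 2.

[9; 1, 1, 2, 1, 13]

919 ÷ 96 → quotient 9, remainder 55
96 ÷ 55 → quotient 1, remainder 41
55 ÷ 41 → quotient 1, remainder 14
41 ÷ 14 → quotient 2, remainder 13
14 ÷ 13 → quotient 1, remainder 1
13 ÷ 1 → quotient 13, remainder 0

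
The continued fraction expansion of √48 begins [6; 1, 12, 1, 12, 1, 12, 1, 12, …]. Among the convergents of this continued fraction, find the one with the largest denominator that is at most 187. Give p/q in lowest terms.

List convergents until the denominator exceeds the bound:
a_0 = 6: 6/1  (≤ bound)
a_1 = 1: 7/1  (≤ bound)
a_2 = 12: 90/13  (≤ bound)
a_3 = 1: 97/14  (≤ bound)
a_4 = 12: 1254/181  (≤ bound)
a_5 = 1: 1351/195  (> 187, stop)

1254/181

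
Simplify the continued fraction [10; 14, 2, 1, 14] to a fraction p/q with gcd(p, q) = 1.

Work from the innermost term outward:
Start with 14.
1 + 1/(14/1) = 1 + 1/14 = 15/14
2 + 1/(15/14) = 2 + 14/15 = 44/15
14 + 1/(44/15) = 14 + 15/44 = 631/44
10 + 1/(631/44) = 10 + 44/631 = 6354/631

6354/631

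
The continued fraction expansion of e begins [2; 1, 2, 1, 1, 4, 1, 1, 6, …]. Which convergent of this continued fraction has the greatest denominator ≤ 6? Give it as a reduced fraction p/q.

11/4

a_0 = 2: 2/1  (≤ bound)
a_1 = 1: 3/1  (≤ bound)
a_2 = 2: 8/3  (≤ bound)
a_3 = 1: 11/4  (≤ bound)
a_4 = 1: 19/7  (> 6, stop)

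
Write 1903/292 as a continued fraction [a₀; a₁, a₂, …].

1903 ÷ 292 → quotient 6, remainder 151
292 ÷ 151 → quotient 1, remainder 141
151 ÷ 141 → quotient 1, remainder 10
141 ÷ 10 → quotient 14, remainder 1
10 ÷ 1 → quotient 10, remainder 0

[6; 1, 1, 14, 10]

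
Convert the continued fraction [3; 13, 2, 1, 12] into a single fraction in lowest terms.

a_0 = 3: 3/1
a_1 = 13: 40/13
a_2 = 2: 83/27
a_3 = 1: 123/40
a_4 = 12: 1559/507

1559/507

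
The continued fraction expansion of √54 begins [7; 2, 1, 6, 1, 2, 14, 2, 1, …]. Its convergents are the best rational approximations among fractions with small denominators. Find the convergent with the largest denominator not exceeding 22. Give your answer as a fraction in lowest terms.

147/20

List convergents until the denominator exceeds the bound:
a_0 = 7: 7/1  (≤ bound)
a_1 = 2: 15/2  (≤ bound)
a_2 = 1: 22/3  (≤ bound)
a_3 = 6: 147/20  (≤ bound)
a_4 = 1: 169/23  (> 22, stop)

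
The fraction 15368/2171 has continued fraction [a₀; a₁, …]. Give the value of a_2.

1

⌊15368/2171⌋ = 7, remainder 171
⌊2171/171⌋ = 12, remainder 119
⌊171/119⌋ = 1, remainder 52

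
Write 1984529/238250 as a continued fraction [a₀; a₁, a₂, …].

[8; 3, 29, 2, 22, 14, 1, 3]

1984529 = 8·238250 + 78529, so a_0 = 8
238250 = 3·78529 + 2663, so a_1 = 3
78529 = 29·2663 + 1302, so a_2 = 29
2663 = 2·1302 + 59, so a_3 = 2
1302 = 22·59 + 4, so a_4 = 22
59 = 14·4 + 3, so a_5 = 14
4 = 1·3 + 1, so a_6 = 1
3 = 3·1 + 0, so a_7 = 3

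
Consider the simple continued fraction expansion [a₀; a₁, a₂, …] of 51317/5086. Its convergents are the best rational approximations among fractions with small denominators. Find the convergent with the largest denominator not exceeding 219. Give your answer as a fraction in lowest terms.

List convergents until the denominator exceeds the bound:
a_0 = 10: 10/1  (≤ bound)
a_1 = 11: 111/11  (≤ bound)
a_2 = 7: 787/78  (≤ bound)
a_3 = 1: 898/89  (≤ bound)
a_4 = 2: 2583/256  (> 219, stop)

898/89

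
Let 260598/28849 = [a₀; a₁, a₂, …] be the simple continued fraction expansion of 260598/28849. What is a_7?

Apply division with remainder until the remainder is 0:
260598 ÷ 28849 → quotient 9, remainder 957
28849 ÷ 957 → quotient 30, remainder 139
957 ÷ 139 → quotient 6, remainder 123
139 ÷ 123 → quotient 1, remainder 16
123 ÷ 16 → quotient 7, remainder 11
16 ÷ 11 → quotient 1, remainder 5
11 ÷ 5 → quotient 2, remainder 1
5 ÷ 1 → quotient 5, remainder 0

5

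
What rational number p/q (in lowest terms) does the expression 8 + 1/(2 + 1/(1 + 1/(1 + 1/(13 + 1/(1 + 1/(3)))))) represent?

2410/287

Compute successive convergents:
a_0 = 8: 8/1
a_1 = 2: 17/2
a_2 = 1: 25/3
a_3 = 1: 42/5
a_4 = 13: 571/68
a_5 = 1: 613/73
a_6 = 3: 2410/287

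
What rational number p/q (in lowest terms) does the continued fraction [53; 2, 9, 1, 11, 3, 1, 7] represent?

423423/7918

Start with 7.
1 + 1/(7/1) = 1 + 1/7 = 8/7
3 + 1/(8/7) = 3 + 7/8 = 31/8
11 + 1/(31/8) = 11 + 8/31 = 349/31
1 + 1/(349/31) = 1 + 31/349 = 380/349
9 + 1/(380/349) = 9 + 349/380 = 3769/380
2 + 1/(3769/380) = 2 + 380/3769 = 7918/3769
53 + 1/(7918/3769) = 53 + 3769/7918 = 423423/7918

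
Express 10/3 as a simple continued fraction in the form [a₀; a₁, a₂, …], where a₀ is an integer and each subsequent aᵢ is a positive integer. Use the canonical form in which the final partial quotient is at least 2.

[3; 3]

Run the Euclidean algorithm, recording each quotient:
⌊10/3⌋ = 3, remainder 1
⌊3/1⌋ = 3, remainder 0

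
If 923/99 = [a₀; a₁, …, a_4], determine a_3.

1

923 ÷ 99 → quotient 9, remainder 32
99 ÷ 32 → quotient 3, remainder 3
32 ÷ 3 → quotient 10, remainder 2
3 ÷ 2 → quotient 1, remainder 1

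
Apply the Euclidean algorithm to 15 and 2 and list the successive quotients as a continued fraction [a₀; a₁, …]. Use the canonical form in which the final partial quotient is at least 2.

[7; 2]

15 ÷ 2 → quotient 7, remainder 1
2 ÷ 1 → quotient 2, remainder 0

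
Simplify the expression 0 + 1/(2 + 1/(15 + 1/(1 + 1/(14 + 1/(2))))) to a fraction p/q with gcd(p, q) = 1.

494/1019

Start with 2.
14 + 1/(2/1) = 14 + 1/2 = 29/2
1 + 1/(29/2) = 1 + 2/29 = 31/29
15 + 1/(31/29) = 15 + 29/31 = 494/31
2 + 1/(494/31) = 2 + 31/494 = 1019/494
0 + 1/(1019/494) = 0 + 494/1019 = 494/1019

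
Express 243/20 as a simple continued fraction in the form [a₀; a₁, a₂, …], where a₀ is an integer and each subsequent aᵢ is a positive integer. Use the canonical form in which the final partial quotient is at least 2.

243 ÷ 20 → quotient 12, remainder 3
20 ÷ 3 → quotient 6, remainder 2
3 ÷ 2 → quotient 1, remainder 1
2 ÷ 1 → quotient 2, remainder 0

[12; 6, 1, 2]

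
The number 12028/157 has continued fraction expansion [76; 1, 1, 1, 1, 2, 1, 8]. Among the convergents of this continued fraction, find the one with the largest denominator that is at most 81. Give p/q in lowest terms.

1379/18

List convergents until the denominator exceeds the bound:
a_0 = 76: 76/1  (≤ bound)
a_1 = 1: 77/1  (≤ bound)
a_2 = 1: 153/2  (≤ bound)
a_3 = 1: 230/3  (≤ bound)
a_4 = 1: 383/5  (≤ bound)
a_5 = 2: 996/13  (≤ bound)
a_6 = 1: 1379/18  (≤ bound)
a_7 = 8: 12028/157  (> 81, stop)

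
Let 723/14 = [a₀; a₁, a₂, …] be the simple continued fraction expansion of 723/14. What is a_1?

1

723 ÷ 14 → quotient 51, remainder 9
14 ÷ 9 → quotient 1, remainder 5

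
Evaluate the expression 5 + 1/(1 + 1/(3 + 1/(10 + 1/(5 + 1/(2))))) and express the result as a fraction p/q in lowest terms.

2642/459

Start with 2.
5 + 1/(2/1) = 5 + 1/2 = 11/2
10 + 1/(11/2) = 10 + 2/11 = 112/11
3 + 1/(112/11) = 3 + 11/112 = 347/112
1 + 1/(347/112) = 1 + 112/347 = 459/347
5 + 1/(459/347) = 5 + 347/459 = 2642/459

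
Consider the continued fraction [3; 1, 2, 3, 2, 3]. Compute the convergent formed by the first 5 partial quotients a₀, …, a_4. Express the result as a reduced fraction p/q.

Start with 2.
3 + 1/(2/1) = 3 + 1/2 = 7/2
2 + 1/(7/2) = 2 + 2/7 = 16/7
1 + 1/(16/7) = 1 + 7/16 = 23/16
3 + 1/(23/16) = 3 + 16/23 = 85/23

85/23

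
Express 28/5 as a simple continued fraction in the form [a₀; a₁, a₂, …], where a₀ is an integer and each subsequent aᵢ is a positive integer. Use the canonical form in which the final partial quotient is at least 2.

[5; 1, 1, 2]

⌊28/5⌋ = 5, remainder 3
⌊5/3⌋ = 1, remainder 2
⌊3/2⌋ = 1, remainder 1
⌊2/1⌋ = 2, remainder 0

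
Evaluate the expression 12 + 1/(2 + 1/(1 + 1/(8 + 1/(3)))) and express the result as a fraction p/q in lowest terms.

1000/81

Start with 3.
8 + 1/(3/1) = 8 + 1/3 = 25/3
1 + 1/(25/3) = 1 + 3/25 = 28/25
2 + 1/(28/25) = 2 + 25/28 = 81/28
12 + 1/(81/28) = 12 + 28/81 = 1000/81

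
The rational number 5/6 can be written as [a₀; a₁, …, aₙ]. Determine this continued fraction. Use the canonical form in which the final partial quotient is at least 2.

[0; 1, 5]

5 ÷ 6 → quotient 0, remainder 5
6 ÷ 5 → quotient 1, remainder 1
5 ÷ 1 → quotient 5, remainder 0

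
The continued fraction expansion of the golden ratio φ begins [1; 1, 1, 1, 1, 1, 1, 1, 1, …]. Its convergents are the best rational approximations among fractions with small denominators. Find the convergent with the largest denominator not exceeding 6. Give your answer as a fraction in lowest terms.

8/5

a_0 = 1: 1/1  (≤ bound)
a_1 = 1: 2/1  (≤ bound)
a_2 = 1: 3/2  (≤ bound)
a_3 = 1: 5/3  (≤ bound)
a_4 = 1: 8/5  (≤ bound)
a_5 = 1: 13/8  (> 6, stop)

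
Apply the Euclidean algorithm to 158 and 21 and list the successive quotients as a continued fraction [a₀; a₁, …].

158 = 7·21 + 11, so a_0 = 7
21 = 1·11 + 10, so a_1 = 1
11 = 1·10 + 1, so a_2 = 1
10 = 10·1 + 0, so a_3 = 10

[7; 1, 1, 10]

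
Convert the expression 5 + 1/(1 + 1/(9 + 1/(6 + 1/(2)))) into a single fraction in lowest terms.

779/132

Work from the innermost term outward:
Start with 2.
6 + 1/(2/1) = 6 + 1/2 = 13/2
9 + 1/(13/2) = 9 + 2/13 = 119/13
1 + 1/(119/13) = 1 + 13/119 = 132/119
5 + 1/(132/119) = 5 + 119/132 = 779/132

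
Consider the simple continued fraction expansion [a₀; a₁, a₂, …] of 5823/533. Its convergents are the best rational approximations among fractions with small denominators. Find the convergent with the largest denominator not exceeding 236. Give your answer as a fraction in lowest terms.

List convergents until the denominator exceeds the bound:
a_0 = 10: 10/1  (≤ bound)
a_1 = 1: 11/1  (≤ bound)
a_2 = 12: 142/13  (≤ bound)
a_3 = 3: 437/40  (≤ bound)
a_4 = 13: 5823/533  (> 236, stop)

437/40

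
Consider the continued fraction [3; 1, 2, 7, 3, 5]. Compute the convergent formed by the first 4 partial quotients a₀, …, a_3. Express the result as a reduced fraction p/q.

81/22

a_0 = 3: 3/1
a_1 = 1: 4/1
a_2 = 2: 11/3
a_3 = 7: 81/22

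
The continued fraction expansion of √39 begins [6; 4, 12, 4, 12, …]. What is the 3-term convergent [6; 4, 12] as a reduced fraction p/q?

a_0 = 6: 6/1
a_1 = 4: 25/4
a_2 = 12: 306/49

306/49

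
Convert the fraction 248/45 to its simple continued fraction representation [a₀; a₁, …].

Apply division with remainder until the remainder is 0:
248 = 5·45 + 23, so a_0 = 5
45 = 1·23 + 22, so a_1 = 1
23 = 1·22 + 1, so a_2 = 1
22 = 22·1 + 0, so a_3 = 22

[5; 1, 1, 22]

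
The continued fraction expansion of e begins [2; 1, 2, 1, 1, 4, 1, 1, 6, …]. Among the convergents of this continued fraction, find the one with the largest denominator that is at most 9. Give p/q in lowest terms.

List convergents until the denominator exceeds the bound:
a_0 = 2: 2/1  (≤ bound)
a_1 = 1: 3/1  (≤ bound)
a_2 = 2: 8/3  (≤ bound)
a_3 = 1: 11/4  (≤ bound)
a_4 = 1: 19/7  (≤ bound)
a_5 = 4: 87/32  (> 9, stop)

19/7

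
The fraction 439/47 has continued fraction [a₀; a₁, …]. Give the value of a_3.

15

439 ÷ 47 → quotient 9, remainder 16
47 ÷ 16 → quotient 2, remainder 15
16 ÷ 15 → quotient 1, remainder 1
15 ÷ 1 → quotient 15, remainder 0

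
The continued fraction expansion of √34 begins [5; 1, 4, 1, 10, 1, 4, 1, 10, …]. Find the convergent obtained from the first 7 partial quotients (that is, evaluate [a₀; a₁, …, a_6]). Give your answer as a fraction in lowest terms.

2035/349

Start with 4.
1 + 1/(4/1) = 1 + 1/4 = 5/4
10 + 1/(5/4) = 10 + 4/5 = 54/5
1 + 1/(54/5) = 1 + 5/54 = 59/54
4 + 1/(59/54) = 4 + 54/59 = 290/59
1 + 1/(290/59) = 1 + 59/290 = 349/290
5 + 1/(349/290) = 5 + 290/349 = 2035/349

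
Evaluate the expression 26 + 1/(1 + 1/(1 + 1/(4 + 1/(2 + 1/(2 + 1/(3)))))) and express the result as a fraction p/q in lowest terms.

Start with 3.
2 + 1/(3/1) = 2 + 1/3 = 7/3
2 + 1/(7/3) = 2 + 3/7 = 17/7
4 + 1/(17/7) = 4 + 7/17 = 75/17
1 + 1/(75/17) = 1 + 17/75 = 92/75
1 + 1/(92/75) = 1 + 75/92 = 167/92
26 + 1/(167/92) = 26 + 92/167 = 4434/167

4434/167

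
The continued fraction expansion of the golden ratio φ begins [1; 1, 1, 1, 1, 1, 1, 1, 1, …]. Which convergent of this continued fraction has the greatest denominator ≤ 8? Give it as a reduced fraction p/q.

a_0 = 1: 1/1  (≤ bound)
a_1 = 1: 2/1  (≤ bound)
a_2 = 1: 3/2  (≤ bound)
a_3 = 1: 5/3  (≤ bound)
a_4 = 1: 8/5  (≤ bound)
a_5 = 1: 13/8  (≤ bound)
a_6 = 1: 21/13  (> 8, stop)

13/8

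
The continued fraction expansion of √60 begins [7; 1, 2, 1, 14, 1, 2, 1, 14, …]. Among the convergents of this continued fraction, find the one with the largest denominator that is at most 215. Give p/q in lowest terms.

1433/185

List convergents until the denominator exceeds the bound:
a_0 = 7: 7/1  (≤ bound)
a_1 = 1: 8/1  (≤ bound)
a_2 = 2: 23/3  (≤ bound)
a_3 = 1: 31/4  (≤ bound)
a_4 = 14: 457/59  (≤ bound)
a_5 = 1: 488/63  (≤ bound)
a_6 = 2: 1433/185  (≤ bound)
a_7 = 1: 1921/248  (> 215, stop)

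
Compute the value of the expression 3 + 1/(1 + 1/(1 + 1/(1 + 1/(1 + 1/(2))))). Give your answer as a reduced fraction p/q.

a_0 = 3: 3/1
a_1 = 1: 4/1
a_2 = 1: 7/2
a_3 = 1: 11/3
a_4 = 1: 18/5
a_5 = 2: 47/13

47/13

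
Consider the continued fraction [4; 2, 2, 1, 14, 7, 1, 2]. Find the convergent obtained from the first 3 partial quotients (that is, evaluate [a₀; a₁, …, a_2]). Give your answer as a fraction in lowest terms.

22/5

Start with 2.
2 + 1/(2/1) = 2 + 1/2 = 5/2
4 + 1/(5/2) = 4 + 2/5 = 22/5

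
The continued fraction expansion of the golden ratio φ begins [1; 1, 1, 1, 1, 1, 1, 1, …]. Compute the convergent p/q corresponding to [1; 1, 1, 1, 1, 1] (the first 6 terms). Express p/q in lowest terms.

Build up convergents one term at a time:
a_0 = 1: 1/1
a_1 = 1: 2/1
a_2 = 1: 3/2
a_3 = 1: 5/3
a_4 = 1: 8/5
a_5 = 1: 13/8

13/8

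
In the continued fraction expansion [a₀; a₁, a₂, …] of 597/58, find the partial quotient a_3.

2

597 = 10·58 + 17, so a_0 = 10
58 = 3·17 + 7, so a_1 = 3
17 = 2·7 + 3, so a_2 = 2
7 = 2·3 + 1, so a_3 = 2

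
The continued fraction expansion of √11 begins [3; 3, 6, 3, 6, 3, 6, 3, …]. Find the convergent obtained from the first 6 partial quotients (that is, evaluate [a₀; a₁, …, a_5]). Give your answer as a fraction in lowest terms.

Collapse the nested fraction from the inside out:
Start with 3.
6 + 1/(3/1) = 6 + 1/3 = 19/3
3 + 1/(19/3) = 3 + 3/19 = 60/19
6 + 1/(60/19) = 6 + 19/60 = 379/60
3 + 1/(379/60) = 3 + 60/379 = 1197/379
3 + 1/(1197/379) = 3 + 379/1197 = 3970/1197

3970/1197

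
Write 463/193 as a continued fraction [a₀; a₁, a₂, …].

[2; 2, 1, 1, 38]

463 ÷ 193 → quotient 2, remainder 77
193 ÷ 77 → quotient 2, remainder 39
77 ÷ 39 → quotient 1, remainder 38
39 ÷ 38 → quotient 1, remainder 1
38 ÷ 1 → quotient 38, remainder 0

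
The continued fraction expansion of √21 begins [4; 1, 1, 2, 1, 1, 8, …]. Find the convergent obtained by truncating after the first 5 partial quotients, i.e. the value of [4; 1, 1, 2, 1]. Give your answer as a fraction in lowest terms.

32/7

Compute successive convergents:
a_0 = 4: 4/1
a_1 = 1: 5/1
a_2 = 1: 9/2
a_3 = 2: 23/5
a_4 = 1: 32/7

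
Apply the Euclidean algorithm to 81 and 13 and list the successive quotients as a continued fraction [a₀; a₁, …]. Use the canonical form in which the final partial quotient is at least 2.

[6; 4, 3]

81 = 6·13 + 3, so a_0 = 6
13 = 4·3 + 1, so a_1 = 4
3 = 3·1 + 0, so a_2 = 3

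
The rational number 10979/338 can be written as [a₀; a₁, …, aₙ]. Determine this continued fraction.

10979 = 32·338 + 163, so a_0 = 32
338 = 2·163 + 12, so a_1 = 2
163 = 13·12 + 7, so a_2 = 13
12 = 1·7 + 5, so a_3 = 1
7 = 1·5 + 2, so a_4 = 1
5 = 2·2 + 1, so a_5 = 2
2 = 2·1 + 0, so a_6 = 2

[32; 2, 13, 1, 1, 2, 2]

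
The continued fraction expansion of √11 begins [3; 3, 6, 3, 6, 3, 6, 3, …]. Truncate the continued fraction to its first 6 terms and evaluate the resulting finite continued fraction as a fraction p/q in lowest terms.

Work from the innermost term outward:
Start with 3.
6 + 1/(3/1) = 6 + 1/3 = 19/3
3 + 1/(19/3) = 3 + 3/19 = 60/19
6 + 1/(60/19) = 6 + 19/60 = 379/60
3 + 1/(379/60) = 3 + 60/379 = 1197/379
3 + 1/(1197/379) = 3 + 379/1197 = 3970/1197

3970/1197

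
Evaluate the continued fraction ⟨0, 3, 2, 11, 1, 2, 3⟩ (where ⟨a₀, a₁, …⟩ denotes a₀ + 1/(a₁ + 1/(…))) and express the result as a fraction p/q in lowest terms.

a_0 = 0: 0/1
a_1 = 3: 1/3
a_2 = 2: 2/7
a_3 = 11: 23/80
a_4 = 1: 25/87
a_5 = 2: 73/254
a_6 = 3: 244/849

244/849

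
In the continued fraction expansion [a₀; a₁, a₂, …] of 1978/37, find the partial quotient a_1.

⌊1978/37⌋ = 53, remainder 17
⌊37/17⌋ = 2, remainder 3

2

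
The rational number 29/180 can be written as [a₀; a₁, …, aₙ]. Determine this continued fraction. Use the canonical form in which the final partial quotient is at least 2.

[0; 6, 4, 1, 5]

29 = 0·180 + 29, so a_0 = 0
180 = 6·29 + 6, so a_1 = 6
29 = 4·6 + 5, so a_2 = 4
6 = 1·5 + 1, so a_3 = 1
5 = 5·1 + 0, so a_4 = 5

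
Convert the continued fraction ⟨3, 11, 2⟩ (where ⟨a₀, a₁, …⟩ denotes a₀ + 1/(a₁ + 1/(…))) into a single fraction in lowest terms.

a_0 = 3: 3/1
a_1 = 11: 34/11
a_2 = 2: 71/23

71/23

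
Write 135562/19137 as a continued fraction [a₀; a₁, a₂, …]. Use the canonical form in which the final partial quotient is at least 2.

[7; 11, 1, 15, 5, 4, 1, 3]

Repeatedly divide and take the remainder:
135562 ÷ 19137 → quotient 7, remainder 1603
19137 ÷ 1603 → quotient 11, remainder 1504
1603 ÷ 1504 → quotient 1, remainder 99
1504 ÷ 99 → quotient 15, remainder 19
99 ÷ 19 → quotient 5, remainder 4
19 ÷ 4 → quotient 4, remainder 3
4 ÷ 3 → quotient 1, remainder 1
3 ÷ 1 → quotient 3, remainder 0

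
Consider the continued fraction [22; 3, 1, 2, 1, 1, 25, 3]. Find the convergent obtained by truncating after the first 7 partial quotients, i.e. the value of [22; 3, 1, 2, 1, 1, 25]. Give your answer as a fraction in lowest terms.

14809/665

a_0 = 22: 22/1
a_1 = 3: 67/3
a_2 = 1: 89/4
a_3 = 2: 245/11
a_4 = 1: 334/15
a_5 = 1: 579/26
a_6 = 25: 14809/665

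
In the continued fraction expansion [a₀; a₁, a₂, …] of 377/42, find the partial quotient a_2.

41

377 ÷ 42 → quotient 8, remainder 41
42 ÷ 41 → quotient 1, remainder 1
41 ÷ 1 → quotient 41, remainder 0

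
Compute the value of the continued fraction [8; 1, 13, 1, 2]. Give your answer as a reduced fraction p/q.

Use the convergent recurrence hₖ = aₖ·hₖ₋₁ + hₖ₋₂ (and likewise for the denominators kₖ):
a_0 = 8: 8/1
a_1 = 1: 9/1
a_2 = 13: 125/14
a_3 = 1: 134/15
a_4 = 2: 393/44

393/44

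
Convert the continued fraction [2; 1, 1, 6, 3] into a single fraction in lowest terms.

104/41

a_0 = 2: 2/1
a_1 = 1: 3/1
a_2 = 1: 5/2
a_3 = 6: 33/13
a_4 = 3: 104/41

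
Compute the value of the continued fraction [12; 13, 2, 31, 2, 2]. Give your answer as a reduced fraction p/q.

51967/4304

a_0 = 12: 12/1
a_1 = 13: 157/13
a_2 = 2: 326/27
a_3 = 31: 10263/850
a_4 = 2: 20852/1727
a_5 = 2: 51967/4304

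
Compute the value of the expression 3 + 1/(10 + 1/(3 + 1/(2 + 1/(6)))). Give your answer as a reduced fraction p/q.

a_0 = 3: 3/1
a_1 = 10: 31/10
a_2 = 3: 96/31
a_3 = 2: 223/72
a_4 = 6: 1434/463

1434/463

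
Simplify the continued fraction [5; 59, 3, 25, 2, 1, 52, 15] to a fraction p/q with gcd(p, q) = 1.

Start with 15.
52 + 1/(15/1) = 52 + 1/15 = 781/15
1 + 1/(781/15) = 1 + 15/781 = 796/781
2 + 1/(796/781) = 2 + 781/796 = 2373/796
25 + 1/(2373/796) = 25 + 796/2373 = 60121/2373
3 + 1/(60121/2373) = 3 + 2373/60121 = 182736/60121
59 + 1/(182736/60121) = 59 + 60121/182736 = 10841545/182736
5 + 1/(10841545/182736) = 5 + 182736/10841545 = 54390461/10841545

54390461/10841545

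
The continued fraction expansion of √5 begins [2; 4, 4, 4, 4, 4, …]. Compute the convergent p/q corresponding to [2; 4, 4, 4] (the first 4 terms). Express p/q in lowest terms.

a_0 = 2: 2/1
a_1 = 4: 9/4
a_2 = 4: 38/17
a_3 = 4: 161/72

161/72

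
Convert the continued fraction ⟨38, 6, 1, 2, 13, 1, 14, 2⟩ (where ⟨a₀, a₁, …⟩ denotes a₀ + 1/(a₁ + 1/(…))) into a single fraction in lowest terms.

Start with 2.
14 + 1/(2/1) = 14 + 1/2 = 29/2
1 + 1/(29/2) = 1 + 2/29 = 31/29
13 + 1/(31/29) = 13 + 29/31 = 432/31
2 + 1/(432/31) = 2 + 31/432 = 895/432
1 + 1/(895/432) = 1 + 432/895 = 1327/895
6 + 1/(1327/895) = 6 + 895/1327 = 8857/1327
38 + 1/(8857/1327) = 38 + 1327/8857 = 337893/8857

337893/8857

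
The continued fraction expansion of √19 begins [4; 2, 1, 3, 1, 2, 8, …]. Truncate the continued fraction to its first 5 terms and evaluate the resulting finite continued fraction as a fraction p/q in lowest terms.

Work from the innermost term outward:
Start with 1.
3 + 1/(1/1) = 3 + 1/1 = 4/1
1 + 1/(4/1) = 1 + 1/4 = 5/4
2 + 1/(5/4) = 2 + 4/5 = 14/5
4 + 1/(14/5) = 4 + 5/14 = 61/14

61/14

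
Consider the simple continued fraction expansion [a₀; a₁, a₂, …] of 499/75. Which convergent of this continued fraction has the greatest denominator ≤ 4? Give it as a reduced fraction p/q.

20/3

List convergents until the denominator exceeds the bound:
a_0 = 6: 6/1  (≤ bound)
a_1 = 1: 7/1  (≤ bound)
a_2 = 1: 13/2  (≤ bound)
a_3 = 1: 20/3  (≤ bound)
a_4 = 7: 153/23  (> 4, stop)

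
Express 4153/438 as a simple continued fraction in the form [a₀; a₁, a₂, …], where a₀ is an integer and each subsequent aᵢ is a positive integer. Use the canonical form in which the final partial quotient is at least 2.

⌊4153/438⌋ = 9, remainder 211
⌊438/211⌋ = 2, remainder 16
⌊211/16⌋ = 13, remainder 3
⌊16/3⌋ = 5, remainder 1
⌊3/1⌋ = 3, remainder 0

[9; 2, 13, 5, 3]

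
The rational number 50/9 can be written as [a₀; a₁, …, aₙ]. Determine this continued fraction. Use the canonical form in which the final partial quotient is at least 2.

50 ÷ 9 → quotient 5, remainder 5
9 ÷ 5 → quotient 1, remainder 4
5 ÷ 4 → quotient 1, remainder 1
4 ÷ 1 → quotient 4, remainder 0

[5; 1, 1, 4]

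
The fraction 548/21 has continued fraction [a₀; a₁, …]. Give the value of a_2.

548 = 26·21 + 2, so a_0 = 26
21 = 10·2 + 1, so a_1 = 10
2 = 2·1 + 0, so a_2 = 2

2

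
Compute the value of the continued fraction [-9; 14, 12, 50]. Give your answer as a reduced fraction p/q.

-75575/8464

Start with 50.
12 + 1/(50/1) = 12 + 1/50 = 601/50
14 + 1/(601/50) = 14 + 50/601 = 8464/601
-9 + 1/(8464/601) = -9 + 601/8464 = -75575/8464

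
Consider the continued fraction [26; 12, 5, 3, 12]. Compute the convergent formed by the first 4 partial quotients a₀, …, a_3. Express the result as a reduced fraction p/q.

5086/195

Build up convergents one term at a time:
a_0 = 26: 26/1
a_1 = 12: 313/12
a_2 = 5: 1591/61
a_3 = 3: 5086/195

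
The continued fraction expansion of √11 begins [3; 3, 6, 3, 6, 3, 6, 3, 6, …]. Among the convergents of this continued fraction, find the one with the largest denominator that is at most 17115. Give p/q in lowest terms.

25077/7561

List convergents until the denominator exceeds the bound:
a_0 = 3: 3/1  (≤ bound)
a_1 = 3: 10/3  (≤ bound)
a_2 = 6: 63/19  (≤ bound)
a_3 = 3: 199/60  (≤ bound)
a_4 = 6: 1257/379  (≤ bound)
a_5 = 3: 3970/1197  (≤ bound)
a_6 = 6: 25077/7561  (≤ bound)
a_7 = 3: 79201/23880  (> 17115, stop)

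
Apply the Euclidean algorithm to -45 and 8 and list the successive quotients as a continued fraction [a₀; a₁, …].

Run the Euclidean algorithm, recording each quotient:
⌊-45/8⌋ = -6, remainder 3
⌊8/3⌋ = 2, remainder 2
⌊3/2⌋ = 1, remainder 1
⌊2/1⌋ = 2, remainder 0

[-6; 2, 1, 2]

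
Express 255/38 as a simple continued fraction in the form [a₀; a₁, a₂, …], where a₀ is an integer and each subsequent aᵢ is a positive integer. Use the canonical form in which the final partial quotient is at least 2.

Apply division with remainder until the remainder is 0:
⌊255/38⌋ = 6, remainder 27
⌊38/27⌋ = 1, remainder 11
⌊27/11⌋ = 2, remainder 5
⌊11/5⌋ = 2, remainder 1
⌊5/1⌋ = 5, remainder 0

[6; 1, 2, 2, 5]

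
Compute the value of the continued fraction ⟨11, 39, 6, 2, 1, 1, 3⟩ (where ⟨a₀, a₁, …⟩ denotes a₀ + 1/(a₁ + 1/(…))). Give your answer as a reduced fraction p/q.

Starting at the tail and folding back:
Start with 3.
1 + 1/(3/1) = 1 + 1/3 = 4/3
1 + 1/(4/3) = 1 + 3/4 = 7/4
2 + 1/(7/4) = 2 + 4/7 = 18/7
6 + 1/(18/7) = 6 + 7/18 = 115/18
39 + 1/(115/18) = 39 + 18/115 = 4503/115
11 + 1/(4503/115) = 11 + 115/4503 = 49648/4503

49648/4503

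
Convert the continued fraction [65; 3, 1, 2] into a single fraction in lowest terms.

718/11

Build up convergents one term at a time:
a_0 = 65: 65/1
a_1 = 3: 196/3
a_2 = 1: 261/4
a_3 = 2: 718/11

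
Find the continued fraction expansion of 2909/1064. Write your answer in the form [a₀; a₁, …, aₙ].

[2; 1, 2, 1, 3, 6, 5, 2]

2909 = 2·1064 + 781, so a_0 = 2
1064 = 1·781 + 283, so a_1 = 1
781 = 2·283 + 215, so a_2 = 2
283 = 1·215 + 68, so a_3 = 1
215 = 3·68 + 11, so a_4 = 3
68 = 6·11 + 2, so a_5 = 6
11 = 5·2 + 1, so a_6 = 5
2 = 2·1 + 0, so a_7 = 2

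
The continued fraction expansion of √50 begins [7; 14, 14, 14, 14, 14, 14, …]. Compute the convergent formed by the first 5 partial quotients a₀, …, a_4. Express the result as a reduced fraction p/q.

275807/39005

a_0 = 7: 7/1
a_1 = 14: 99/14
a_2 = 14: 1393/197
a_3 = 14: 19601/2772
a_4 = 14: 275807/39005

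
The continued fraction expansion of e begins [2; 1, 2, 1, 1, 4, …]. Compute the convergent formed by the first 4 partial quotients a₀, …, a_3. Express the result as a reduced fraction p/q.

Collapse the nested fraction from the inside out:
Start with 1.
2 + 1/(1/1) = 2 + 1/1 = 3/1
1 + 1/(3/1) = 1 + 1/3 = 4/3
2 + 1/(4/3) = 2 + 3/4 = 11/4

11/4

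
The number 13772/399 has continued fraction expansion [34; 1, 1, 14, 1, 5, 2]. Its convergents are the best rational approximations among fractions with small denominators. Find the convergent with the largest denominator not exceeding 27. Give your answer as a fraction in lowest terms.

69/2

a_0 = 34: 34/1  (≤ bound)
a_1 = 1: 35/1  (≤ bound)
a_2 = 1: 69/2  (≤ bound)
a_3 = 14: 1001/29  (> 27, stop)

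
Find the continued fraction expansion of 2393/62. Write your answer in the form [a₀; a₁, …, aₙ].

2393 = 38·62 + 37, so a_0 = 38
62 = 1·37 + 25, so a_1 = 1
37 = 1·25 + 12, so a_2 = 1
25 = 2·12 + 1, so a_3 = 2
12 = 12·1 + 0, so a_4 = 12

[38; 1, 1, 2, 12]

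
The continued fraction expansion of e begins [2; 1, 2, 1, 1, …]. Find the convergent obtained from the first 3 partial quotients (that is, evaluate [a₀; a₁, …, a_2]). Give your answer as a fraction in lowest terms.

a_0 = 2: 2/1
a_1 = 1: 3/1
a_2 = 2: 8/3

8/3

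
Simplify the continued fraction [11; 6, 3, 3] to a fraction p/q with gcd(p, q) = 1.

703/63

Start with 3.
3 + 1/(3/1) = 3 + 1/3 = 10/3
6 + 1/(10/3) = 6 + 3/10 = 63/10
11 + 1/(63/10) = 11 + 10/63 = 703/63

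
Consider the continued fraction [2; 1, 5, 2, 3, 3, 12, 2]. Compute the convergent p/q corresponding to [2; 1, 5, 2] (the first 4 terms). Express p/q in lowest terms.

37/13

Start with 2.
5 + 1/(2/1) = 5 + 1/2 = 11/2
1 + 1/(11/2) = 1 + 2/11 = 13/11
2 + 1/(13/11) = 2 + 11/13 = 37/13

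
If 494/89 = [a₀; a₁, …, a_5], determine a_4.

2

⌊494/89⌋ = 5, remainder 49
⌊89/49⌋ = 1, remainder 40
⌊49/40⌋ = 1, remainder 9
⌊40/9⌋ = 4, remainder 4
⌊9/4⌋ = 2, remainder 1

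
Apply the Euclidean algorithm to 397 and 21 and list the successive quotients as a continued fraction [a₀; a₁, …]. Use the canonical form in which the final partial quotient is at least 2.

⌊397/21⌋ = 18, remainder 19
⌊21/19⌋ = 1, remainder 2
⌊19/2⌋ = 9, remainder 1
⌊2/1⌋ = 2, remainder 0

[18; 1, 9, 2]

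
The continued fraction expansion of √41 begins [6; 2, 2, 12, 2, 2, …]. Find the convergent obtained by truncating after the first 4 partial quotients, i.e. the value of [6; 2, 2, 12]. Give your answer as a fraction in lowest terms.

397/62

Start with 12.
2 + 1/(12/1) = 2 + 1/12 = 25/12
2 + 1/(25/12) = 2 + 12/25 = 62/25
6 + 1/(62/25) = 6 + 25/62 = 397/62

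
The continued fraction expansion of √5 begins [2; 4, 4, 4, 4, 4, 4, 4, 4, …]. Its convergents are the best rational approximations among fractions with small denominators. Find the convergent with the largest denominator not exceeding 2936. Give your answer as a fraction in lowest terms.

2889/1292

a_0 = 2: 2/1  (≤ bound)
a_1 = 4: 9/4  (≤ bound)
a_2 = 4: 38/17  (≤ bound)
a_3 = 4: 161/72  (≤ bound)
a_4 = 4: 682/305  (≤ bound)
a_5 = 4: 2889/1292  (≤ bound)
a_6 = 4: 12238/5473  (> 2936, stop)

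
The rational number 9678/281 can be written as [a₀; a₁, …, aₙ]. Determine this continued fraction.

Repeatedly divide and take the remainder:
⌊9678/281⌋ = 34, remainder 124
⌊281/124⌋ = 2, remainder 33
⌊124/33⌋ = 3, remainder 25
⌊33/25⌋ = 1, remainder 8
⌊25/8⌋ = 3, remainder 1
⌊8/1⌋ = 8, remainder 0

[34; 2, 3, 1, 3, 8]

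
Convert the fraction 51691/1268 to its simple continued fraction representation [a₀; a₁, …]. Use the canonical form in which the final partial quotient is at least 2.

51691 = 40·1268 + 971, so a_0 = 40
1268 = 1·971 + 297, so a_1 = 1
971 = 3·297 + 80, so a_2 = 3
297 = 3·80 + 57, so a_3 = 3
80 = 1·57 + 23, so a_4 = 1
57 = 2·23 + 11, so a_5 = 2
23 = 2·11 + 1, so a_6 = 2
11 = 11·1 + 0, so a_7 = 11

[40; 1, 3, 3, 1, 2, 2, 11]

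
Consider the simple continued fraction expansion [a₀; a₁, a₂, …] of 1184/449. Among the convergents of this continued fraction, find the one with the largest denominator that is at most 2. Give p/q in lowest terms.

List convergents until the denominator exceeds the bound:
a_0 = 2: 2/1  (≤ bound)
a_1 = 1: 3/1  (≤ bound)
a_2 = 1: 5/2  (≤ bound)
a_3 = 1: 8/3  (> 2, stop)

5/2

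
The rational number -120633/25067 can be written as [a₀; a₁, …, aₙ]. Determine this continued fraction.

Run the Euclidean algorithm, recording each quotient:
-120633 ÷ 25067 → quotient -5, remainder 4702
25067 ÷ 4702 → quotient 5, remainder 1557
4702 ÷ 1557 → quotient 3, remainder 31
1557 ÷ 31 → quotient 50, remainder 7
31 ÷ 7 → quotient 4, remainder 3
7 ÷ 3 → quotient 2, remainder 1
3 ÷ 1 → quotient 3, remainder 0

[-5; 5, 3, 50, 4, 2, 3]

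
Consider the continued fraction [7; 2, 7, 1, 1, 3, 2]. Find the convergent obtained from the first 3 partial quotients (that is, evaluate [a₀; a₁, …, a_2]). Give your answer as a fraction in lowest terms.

112/15

Compute successive convergents:
a_0 = 7: 7/1
a_1 = 2: 15/2
a_2 = 7: 112/15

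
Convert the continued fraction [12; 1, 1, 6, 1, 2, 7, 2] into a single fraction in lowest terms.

a_0 = 12: 12/1
a_1 = 1: 13/1
a_2 = 1: 25/2
a_3 = 6: 163/13
a_4 = 1: 188/15
a_5 = 2: 539/43
a_6 = 7: 3961/316
a_7 = 2: 8461/675

8461/675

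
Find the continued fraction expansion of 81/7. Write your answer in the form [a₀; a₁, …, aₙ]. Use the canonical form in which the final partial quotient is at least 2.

⌊81/7⌋ = 11, remainder 4
⌊7/4⌋ = 1, remainder 3
⌊4/3⌋ = 1, remainder 1
⌊3/1⌋ = 3, remainder 0

[11; 1, 1, 3]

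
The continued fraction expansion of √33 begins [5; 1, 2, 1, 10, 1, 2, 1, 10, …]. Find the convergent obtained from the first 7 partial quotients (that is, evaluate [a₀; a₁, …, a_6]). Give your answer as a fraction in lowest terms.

787/137

Starting at the tail and folding back:
Start with 2.
1 + 1/(2/1) = 1 + 1/2 = 3/2
10 + 1/(3/2) = 10 + 2/3 = 32/3
1 + 1/(32/3) = 1 + 3/32 = 35/32
2 + 1/(35/32) = 2 + 32/35 = 102/35
1 + 1/(102/35) = 1 + 35/102 = 137/102
5 + 1/(137/102) = 5 + 102/137 = 787/137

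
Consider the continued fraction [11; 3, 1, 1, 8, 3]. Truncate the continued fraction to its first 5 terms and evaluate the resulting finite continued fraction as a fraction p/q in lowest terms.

677/60

a_0 = 11: 11/1
a_1 = 3: 34/3
a_2 = 1: 45/4
a_3 = 1: 79/7
a_4 = 8: 677/60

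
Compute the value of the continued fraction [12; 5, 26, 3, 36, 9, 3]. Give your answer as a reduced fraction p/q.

Start with 3.
9 + 1/(3/1) = 9 + 1/3 = 28/3
36 + 1/(28/3) = 36 + 3/28 = 1011/28
3 + 1/(1011/28) = 3 + 28/1011 = 3061/1011
26 + 1/(3061/1011) = 26 + 1011/3061 = 80597/3061
5 + 1/(80597/3061) = 5 + 3061/80597 = 406046/80597
12 + 1/(406046/80597) = 12 + 80597/406046 = 4953149/406046

4953149/406046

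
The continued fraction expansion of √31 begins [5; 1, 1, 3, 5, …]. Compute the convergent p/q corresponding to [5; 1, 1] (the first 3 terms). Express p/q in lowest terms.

11/2

Build up convergents one term at a time:
a_0 = 5: 5/1
a_1 = 1: 6/1
a_2 = 1: 11/2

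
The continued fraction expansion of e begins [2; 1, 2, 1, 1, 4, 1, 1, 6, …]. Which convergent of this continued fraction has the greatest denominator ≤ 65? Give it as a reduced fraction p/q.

a_0 = 2: 2/1  (≤ bound)
a_1 = 1: 3/1  (≤ bound)
a_2 = 2: 8/3  (≤ bound)
a_3 = 1: 11/4  (≤ bound)
a_4 = 1: 19/7  (≤ bound)
a_5 = 4: 87/32  (≤ bound)
a_6 = 1: 106/39  (≤ bound)
a_7 = 1: 193/71  (> 65, stop)

106/39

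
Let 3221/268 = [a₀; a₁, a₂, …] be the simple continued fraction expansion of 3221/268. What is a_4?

3221 = 12·268 + 5, so a_0 = 12
268 = 53·5 + 3, so a_1 = 53
5 = 1·3 + 2, so a_2 = 1
3 = 1·2 + 1, so a_3 = 1
2 = 2·1 + 0, so a_4 = 2

2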